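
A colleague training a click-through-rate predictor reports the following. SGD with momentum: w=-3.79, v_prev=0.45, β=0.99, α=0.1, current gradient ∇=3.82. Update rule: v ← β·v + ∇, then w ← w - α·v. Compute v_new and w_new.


v_new = 0.99·0.45 + 3.82 = 0.4455 + 3.82 = 4.2655
w_new = -3.79 - 0.1·4.2655 = -3.79 - 0.42655 = -4.21655

v_new=4.2655, w_new=-4.21655


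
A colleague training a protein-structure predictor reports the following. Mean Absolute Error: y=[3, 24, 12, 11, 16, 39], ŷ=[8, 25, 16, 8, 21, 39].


Absolute errors: |3-8|=5, |24-25|=1, |12-16|=4, |11-8|=3, |16-21|=5, |39-39|=0
Sum = 18
MAE = 18/6 = 3

3


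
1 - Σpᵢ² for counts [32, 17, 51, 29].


Probabilities: [32/129, 17/129, 51/129, 29/129] ≈ [0.2481, 0.1318, 0.3953, 0.2248]
Σpᵢ² = (1024 + 289 + 2601 + 841)/129² = 4755/16641
Gini = 1 - Σpᵢ² = 1 - 4755/16641 = 0.7143

0.7143


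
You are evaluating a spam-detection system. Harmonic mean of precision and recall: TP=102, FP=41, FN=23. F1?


Precision = 102/143 = 0.7133
Recall = 102/125 = 0.816
F1 = 2·P·R/(P+R) = 2·TP/(2·TP+FP+FN) = 204/(204+41+23) = 204/268 = 0.7612

0.7612


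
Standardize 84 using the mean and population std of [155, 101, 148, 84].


μ = 122, σ = 30.2076
z = (84 - 122)/30.2076 = -1.258

-1.258


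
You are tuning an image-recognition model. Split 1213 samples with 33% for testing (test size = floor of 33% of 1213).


Test = ⌊1213·33/100⌋ = 400
Train = 1213 - 400 = 813

Train: 813, Test: 400


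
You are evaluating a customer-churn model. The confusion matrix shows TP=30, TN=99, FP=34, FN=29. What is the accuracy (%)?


Accuracy = (TP+TN)/(TP+TN+FP+FN)
= (30+99)/(192)
= 129/192 = 67.19%

67.19%


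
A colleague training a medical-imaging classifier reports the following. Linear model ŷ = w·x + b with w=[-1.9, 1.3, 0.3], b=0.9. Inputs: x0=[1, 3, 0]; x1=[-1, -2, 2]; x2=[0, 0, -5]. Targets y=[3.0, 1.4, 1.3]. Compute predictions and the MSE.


ŷ0 = (-1.9)·(1) + (1.3)·(3) + (0.3)·(0) + 0.9 = 2.9
ŷ1 = (-1.9)·(-1) + (1.3)·(-2) + (0.3)·(2) + 0.9 = 0.8
ŷ2 = (-1.9)·(0) + (1.3)·(0) + (0.3)·(-5) + 0.9 = -0.6
errors² = [0.01, 0.36, 3.61]
MSE = 3.9800/3 = 1.3267

1.3267


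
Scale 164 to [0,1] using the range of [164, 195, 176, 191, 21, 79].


min=21, max=195
(164-21)/(195-21) = 143/174 = 0.8218

0.8218


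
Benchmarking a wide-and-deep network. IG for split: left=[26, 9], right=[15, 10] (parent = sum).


Parent = [41, 19], H_parent = 0.9007
H_left = 0.8224 (n=35), H_right = 0.971 (n=25)
H_children = (35/60)·0.8224 + (25/60)·0.971 = 0.8843
IG = 0.9007 - 0.8843 = 0.0164

0.0164


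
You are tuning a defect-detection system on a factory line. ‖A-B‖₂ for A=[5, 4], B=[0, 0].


d = √((5-0)² + (4-0)²)
  = √(25 + 16)
  = √41 = 6.4031

6.4031


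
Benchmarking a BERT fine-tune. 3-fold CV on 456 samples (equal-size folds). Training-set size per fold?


Fold size = 456/3 = 152
Training per fold = 456 - 152 = 304

304


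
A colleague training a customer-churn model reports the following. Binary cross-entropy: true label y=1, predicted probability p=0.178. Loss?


BCE = -[y·ln(p) + (1-y)·ln(1-p)]
= -1·ln(0.178) - 0
= -ln(0.178) = 1.726

1.726


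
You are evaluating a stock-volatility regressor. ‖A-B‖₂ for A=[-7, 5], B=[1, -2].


d = √((-7-1)² + (5+ 2)²)
  = √(64 + 49)
  = √113 = 10.6301

10.6301


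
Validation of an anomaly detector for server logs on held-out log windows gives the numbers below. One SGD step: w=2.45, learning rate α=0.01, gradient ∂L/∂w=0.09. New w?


w_new = w - α·∇
= 2.45 - 0.01·0.09
= 2.45 - 0.0009
= 2.4491

2.4491


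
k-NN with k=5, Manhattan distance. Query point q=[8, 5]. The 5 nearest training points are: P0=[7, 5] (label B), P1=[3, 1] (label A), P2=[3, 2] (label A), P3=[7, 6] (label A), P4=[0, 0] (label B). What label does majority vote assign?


d(q,P0) = 1  (label B)
d(q,P1) = 9  (label A)
d(q,P2) = 8  (label A)
d(q,P3) = 2  (label A)
d(q,P4) = 13  (label B)
Votes: A=3, B=2
Majority → A

A


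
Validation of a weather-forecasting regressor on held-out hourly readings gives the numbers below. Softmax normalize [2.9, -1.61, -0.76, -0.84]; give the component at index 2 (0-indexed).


Exponentials: e^2.9=18.1741, e^-1.61=0.1999, e^-0.76=0.4677, e^-0.84=0.4317
Sum = 19.2734
Softmax = [0.943, 0.0104, 0.0243, 0.0224]
p[2] = 0.4677/19.2734 = 0.0243

0.0243


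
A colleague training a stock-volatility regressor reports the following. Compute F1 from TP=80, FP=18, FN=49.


Precision = 80/98 = 0.8163
Recall = 80/129 = 0.6202
F1 = 2·P·R/(P+R) = 2·TP/(2·TP+FP+FN) = 160/(160+18+49) = 160/227 = 0.7048

0.7048


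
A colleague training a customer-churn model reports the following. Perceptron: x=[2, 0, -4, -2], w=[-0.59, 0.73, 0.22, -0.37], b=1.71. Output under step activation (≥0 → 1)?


z = (2)·(-0.59) + (0)·(0.73) + (-4)·(0.22) + (-2)·(-0.37) + 1.71
  = 0.39
step(z) = 1 (z≥0)

1


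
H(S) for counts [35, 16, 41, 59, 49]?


Probabilities: [35/200, 16/200, 41/200, 59/200, 49/200] ≈ [0.175, 0.08, 0.205, 0.295, 0.245]
H = -((35/200)·log₂(35/200) + (16/200)·log₂(16/200) + (41/200)·log₂(41/200) + (59/200)·log₂(59/200) + (49/200)·log₂(49/200))
  = 2.2169 bits

2.2169 bits


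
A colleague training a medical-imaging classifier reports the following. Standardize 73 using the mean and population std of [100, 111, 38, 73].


μ = 80.5, σ = 28.1647
z = (73 - 80.5)/28.1647 = -0.2663

-0.2663


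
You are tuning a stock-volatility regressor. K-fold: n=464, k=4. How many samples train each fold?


Fold size = 464/4 = 116
Training per fold = 464 - 116 = 348

348


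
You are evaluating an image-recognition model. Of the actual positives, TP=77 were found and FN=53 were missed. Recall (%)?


Recall = TP/(TP+FN)
= 77/(77+53)
= 77/130 = 59.23%

59.23%


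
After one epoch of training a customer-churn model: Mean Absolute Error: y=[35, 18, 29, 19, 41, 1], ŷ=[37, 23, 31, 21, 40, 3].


Absolute errors: |35-37|=2, |18-23|=5, |29-31|=2, |19-21|=2, |41-40|=1, |1-3|=2
Sum = 14
MAE = 14/6 = 7/3

7/3


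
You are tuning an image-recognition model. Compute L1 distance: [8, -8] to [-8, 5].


d = |8+ 8| + |-8-5|
  = 16 + 13
  = 29

29


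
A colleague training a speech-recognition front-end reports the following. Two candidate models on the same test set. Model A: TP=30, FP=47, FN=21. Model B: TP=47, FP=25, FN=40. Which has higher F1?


Model A: P=30/77=0.3896, R=30/51=0.5882, F1=2PR/(P+R)=2TP/(2TP+FP+FN)=60/128=0.4688
Model B: P=47/72=0.6528, R=47/87=0.5402, F1=2PR/(P+R)=2TP/(2TP+FP+FN)=94/159=0.5912
0.4688 < 0.5912 → Model B

Model B


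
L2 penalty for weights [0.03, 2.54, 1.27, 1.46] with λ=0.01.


‖w‖₂² = (0.03)² + (2.54)² + (1.27)² + (1.46)²
     = 0.0009 + 6.4516 + 1.6129 + 2.1316
     = 10.197
λ·‖w‖₂² = 0.01·10.197 = 0.10197

0.10197


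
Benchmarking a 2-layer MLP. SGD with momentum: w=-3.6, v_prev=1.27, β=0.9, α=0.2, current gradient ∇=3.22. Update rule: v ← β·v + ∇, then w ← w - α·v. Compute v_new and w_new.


v_new = 0.9·1.27 + 3.22 = 1.143 + 3.22 = 4.363
w_new = -3.6 - 0.2·4.363 = -3.6 - 0.8726 = -4.4726

v_new=4.363, w_new=-4.4726


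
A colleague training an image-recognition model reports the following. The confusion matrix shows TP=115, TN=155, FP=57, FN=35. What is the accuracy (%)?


Accuracy = (TP+TN)/(TP+TN+FP+FN)
= (115+155)/(362)
= 270/362 = 74.59%

74.59%


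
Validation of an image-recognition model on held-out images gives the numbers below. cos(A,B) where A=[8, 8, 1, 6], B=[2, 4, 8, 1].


A·B = 8·2 + 8·4 + 1·8 + 6·1 = 62
‖A‖ = √165 = 12.8452, ‖B‖ = √85 = 9.2195
cos = 62/(√165·√85) = 62/√14025 = 0.5235

0.5235


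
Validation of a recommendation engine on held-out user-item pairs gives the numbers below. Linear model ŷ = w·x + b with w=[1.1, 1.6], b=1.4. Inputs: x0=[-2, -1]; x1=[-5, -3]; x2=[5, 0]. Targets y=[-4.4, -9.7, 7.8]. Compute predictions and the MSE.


ŷ0 = (1.1)·(-2) + (1.6)·(-1) + 1.4 = -2.4
ŷ1 = (1.1)·(-5) + (1.6)·(-3) + 1.4 = -8.9
ŷ2 = (1.1)·(5) + (1.6)·(0) + 1.4 = 6.9
errors² = [4.0, 0.64, 0.81]
MSE = 5.4500/3 = 1.8167

1.8167


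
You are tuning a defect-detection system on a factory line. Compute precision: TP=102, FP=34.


Precision = TP/(TP+FP)
= 102/(102+34)
= 102/136 = 75.0%

75.0%


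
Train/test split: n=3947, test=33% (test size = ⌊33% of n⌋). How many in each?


Test = ⌊3947·33/100⌋ = 1302
Train = 3947 - 1302 = 2645

Train: 2645, Test: 1302


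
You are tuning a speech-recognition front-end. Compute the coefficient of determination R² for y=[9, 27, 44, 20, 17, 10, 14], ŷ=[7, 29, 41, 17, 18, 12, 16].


ȳ = 20.1429
SS_res = Σ(y-ŷ)² = 35
SS_tot = Σ(y-ȳ)² = 890.86
R² = 1 - SS_res/SS_tot = 1 - 0.0393 = 0.9607

0.9607


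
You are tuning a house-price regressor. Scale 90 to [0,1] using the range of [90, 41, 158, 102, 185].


min=41, max=185
(90-41)/(185-41) = 49/144 = 0.3403

0.3403


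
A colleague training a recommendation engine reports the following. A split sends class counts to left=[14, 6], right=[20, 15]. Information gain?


Parent = [34, 21], H_parent = 0.9593
H_left = 0.8813 (n=20), H_right = 0.9852 (n=35)
H_children = (20/55)·0.8813 + (35/55)·0.9852 = 0.9474
IG = 0.9593 - 0.9474 = 0.0119

0.0119


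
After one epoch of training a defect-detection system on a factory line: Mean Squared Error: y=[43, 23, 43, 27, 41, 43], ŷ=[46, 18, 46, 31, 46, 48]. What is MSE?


Squared errors: (43-46)²=9, (23-18)²=25, (43-46)²=9, (27-31)²=16, (41-46)²=25, (43-48)²=25
Sum = 109
MSE = 109/6 = 109/6

109/6


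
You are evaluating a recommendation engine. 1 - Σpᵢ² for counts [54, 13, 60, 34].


Probabilities: [54/161, 13/161, 60/161, 34/161] ≈ [0.3354, 0.0807, 0.3727, 0.2112]
Σpᵢ² = (2916 + 169 + 3600 + 1156)/161² = 7841/25921
Gini = 1 - Σpᵢ² = 1 - 7841/25921 = 0.6975

0.6975


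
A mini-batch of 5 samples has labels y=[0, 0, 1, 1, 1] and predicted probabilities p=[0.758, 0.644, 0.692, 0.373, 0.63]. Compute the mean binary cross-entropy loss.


L[0] = -ln(1-0.758) = -ln(0.242) = 1.4188
L[1] = -ln(1-0.644) = -ln(0.356) = 1.0328
L[2] = -ln(0.692) = 0.3682
L[3] = -ln(0.373) = 0.9862
L[4] = -ln(0.63) = 0.462
mean = (1.4188 + 1.0328 + 0.3682 + 0.9862 + 0.462)/5 = 0.8536

0.8536


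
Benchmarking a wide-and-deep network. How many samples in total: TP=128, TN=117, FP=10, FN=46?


Total = TP + TN + FP + FN
= 128 + 117 + 10 + 46
= 301
(Predicted positive: 138, predicted negative: 163)

301


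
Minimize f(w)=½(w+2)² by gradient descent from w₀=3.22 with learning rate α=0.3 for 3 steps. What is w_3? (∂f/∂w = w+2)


step 1: grad = 3.22+2 = 5.22; w = 3.22 - 0.3·(5.22) = 1.654
step 2: grad = 1.654+2 = 3.654; w = 1.654 - 0.3·(3.654) = 0.5578
step 3: grad = 0.5578+2 = 2.5578; w = 0.5578 - 0.3·(2.5578) = -0.20954

-0.20954


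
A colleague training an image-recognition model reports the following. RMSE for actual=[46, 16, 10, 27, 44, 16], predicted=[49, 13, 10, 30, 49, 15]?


MSE = 53/6 = 8.8333
RMSE = √(53/6) = 2.9721

2.9721


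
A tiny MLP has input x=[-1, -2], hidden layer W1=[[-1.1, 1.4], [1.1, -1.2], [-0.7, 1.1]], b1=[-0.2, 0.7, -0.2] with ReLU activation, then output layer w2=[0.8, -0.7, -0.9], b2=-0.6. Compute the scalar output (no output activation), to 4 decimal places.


z1[0] = (-1.1)·(-1) + (1.4)·(-2) - 0.2 = -1.9
z1[1] = (1.1)·(-1) + (-1.2)·(-2) + 0.7 = 2.0
z1[2] = (-0.7)·(-1) + (1.1)·(-2) - 0.2 = -1.7
h = ReLU(z1) = [0.0, 2.0, 0.0]
output = (0.8)·(0.0) + (-0.7)·(2.0) + (-0.9)·(0.0) - 0.6 = -2.0

-2.0


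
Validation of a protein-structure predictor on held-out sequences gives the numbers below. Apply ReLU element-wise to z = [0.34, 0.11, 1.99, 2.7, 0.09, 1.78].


ReLU(0.34) = max(0, 0.34) = 0.34
ReLU(0.11) = max(0, 0.11) = 0.11
ReLU(1.99) = max(0, 1.99) = 1.99
ReLU(2.7) = max(0, 2.7) = 2.7
ReLU(0.09) = max(0, 0.09) = 0.09
ReLU(1.78) = max(0, 1.78) = 1.78
result = [0.34, 0.11, 1.99, 2.7, 0.09, 1.78]

[0.34, 0.11, 1.99, 2.7, 0.09, 1.78]


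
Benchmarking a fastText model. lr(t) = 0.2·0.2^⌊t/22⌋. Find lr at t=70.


n_drops = ⌊70/22⌋ = 3
lr = 0.2·0.2^3 = 0.2·0.008 = 0.0016

0.0016


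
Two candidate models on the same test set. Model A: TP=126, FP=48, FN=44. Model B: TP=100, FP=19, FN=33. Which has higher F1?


Model A: P=126/174=0.7241, R=126/170=0.7412, F1=2PR/(P+R)=2TP/(2TP+FP+FN)=252/344=0.7326
Model B: P=100/119=0.8403, R=100/133=0.7519, F1=2PR/(P+R)=2TP/(2TP+FP+FN)=200/252=0.7937
0.7326 < 0.7937 → Model B

Model B


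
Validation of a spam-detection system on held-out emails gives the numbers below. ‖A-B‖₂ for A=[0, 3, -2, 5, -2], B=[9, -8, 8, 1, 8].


d = √((0-9)² + (3+ 8)² + (-2-8)² + (5-1)² + (-2-8)²)
  = √(81 + 121 + 100 + 16 + 100)
  = √418 = 20.445

20.445


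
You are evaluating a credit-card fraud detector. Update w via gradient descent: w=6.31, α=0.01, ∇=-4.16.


w_new = w - α·∇
= 6.31 - 0.01·-4.16
= 6.31 + 0.0416
= 6.3516

6.3516


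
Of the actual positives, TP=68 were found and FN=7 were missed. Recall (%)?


Recall = TP/(TP+FN)
= 68/(68+7)
= 68/75 = 90.67%

90.67%


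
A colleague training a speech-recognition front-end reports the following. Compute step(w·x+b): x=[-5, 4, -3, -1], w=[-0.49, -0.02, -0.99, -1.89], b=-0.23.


z = (-5)·(-0.49) + (4)·(-0.02) + (-3)·(-0.99) + (-1)·(-1.89) - 0.23
  = 7.0
step(z) = 1 (z≥0)

1


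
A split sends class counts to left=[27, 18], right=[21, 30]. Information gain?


Parent = [48, 48], H_parent = 1
H_left = 0.971 (n=45), H_right = 0.9774 (n=51)
H_children = (45/96)·0.971 + (51/96)·0.9774 = 0.9744
IG = 1 - 0.9744 = 0.0256

0.0256


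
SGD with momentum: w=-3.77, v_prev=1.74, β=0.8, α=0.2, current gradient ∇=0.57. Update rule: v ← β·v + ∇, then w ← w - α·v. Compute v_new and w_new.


v_new = 0.8·1.74 + 0.57 = 1.392 + 0.57 = 1.962
w_new = -3.77 - 0.2·1.962 = -3.77 - 0.3924 = -4.1624

v_new=1.962, w_new=-4.1624


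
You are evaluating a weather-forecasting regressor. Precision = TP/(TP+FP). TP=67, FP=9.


Precision = TP/(TP+FP)
= 67/(67+9)
= 67/76 = 88.16%

88.16%


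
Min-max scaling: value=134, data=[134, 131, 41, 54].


min=41, max=134
(134-41)/(134-41) = 93/93 = 1.0

1.0


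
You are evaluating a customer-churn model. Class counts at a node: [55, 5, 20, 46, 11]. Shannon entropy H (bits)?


Probabilities: [55/137, 5/137, 20/137, 46/137, 11/137] ≈ [0.4015, 0.0365, 0.146, 0.3358, 0.0803]
H = -((55/137)·log₂(55/137) + (5/137)·log₂(5/137) + (20/137)·log₂(20/137) + (46/137)·log₂(46/137) + (11/137)·log₂(11/137))
  = 1.929 bits

1.929 bits


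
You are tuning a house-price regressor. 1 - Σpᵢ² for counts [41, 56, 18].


Probabilities: [41/115, 56/115, 18/115] ≈ [0.3565, 0.487, 0.1565]
Σpᵢ² = (1681 + 3136 + 324)/115² = 5141/13225
Gini = 1 - Σpᵢ² = 1 - 5141/13225 = 0.6113

0.6113


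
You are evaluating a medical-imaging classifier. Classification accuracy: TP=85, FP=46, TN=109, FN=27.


Accuracy = (TP+TN)/(TP+TN+FP+FN)
= (85+109)/(267)
= 194/267 = 72.66%

72.66%


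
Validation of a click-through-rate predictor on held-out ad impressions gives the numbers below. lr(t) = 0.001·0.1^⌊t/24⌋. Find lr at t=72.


n_drops = ⌊72/24⌋ = 3
lr = 0.001·0.1^3 = 0.001·0.001 = 0.000001

0.000001


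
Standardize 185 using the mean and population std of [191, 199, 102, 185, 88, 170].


μ = 155.8333, σ = 44.0659
z = (185 - 155.8333)/44.0659 = 0.6619

0.6619


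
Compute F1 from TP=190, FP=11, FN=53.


Precision = 190/201 = 0.9453
Recall = 190/243 = 0.7819
F1 = 2·P·R/(P+R) = 2·TP/(2·TP+FP+FN) = 380/(380+11+53) = 380/444 = 0.8559

0.8559


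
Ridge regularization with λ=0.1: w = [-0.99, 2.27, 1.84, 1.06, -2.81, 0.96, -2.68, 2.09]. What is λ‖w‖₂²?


‖w‖₂² = (-0.99)² + (2.27)² + (1.84)² + (1.06)² + (-2.81)² + (0.96)² + (-2.68)² + (2.09)²
     = 0.9801 + 5.1529 + 3.3856 + 1.1236 + 7.8961 + 0.9216 + 7.1824 + 4.3681
     = 31.0104
λ·‖w‖₂² = 0.1·31.0104 = 3.10104

3.10104


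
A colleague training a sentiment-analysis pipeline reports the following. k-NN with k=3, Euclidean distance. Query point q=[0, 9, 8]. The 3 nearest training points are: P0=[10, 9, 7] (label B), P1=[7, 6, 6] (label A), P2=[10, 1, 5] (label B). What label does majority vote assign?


d(q,P0) = 10.0499  (label B)
d(q,P1) = 7.874  (label A)
d(q,P2) = 13.1529  (label B)
Votes: A=1, B=2
Majority → B

B


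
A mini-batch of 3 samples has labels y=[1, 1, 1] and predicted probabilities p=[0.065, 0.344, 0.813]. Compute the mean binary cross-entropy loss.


L[0] = -ln(0.065) = 2.7334
L[1] = -ln(0.344) = 1.0671
L[2] = -ln(0.813) = 0.207
mean = (2.7334 + 1.0671 + 0.207)/3 = 1.3358

1.3358


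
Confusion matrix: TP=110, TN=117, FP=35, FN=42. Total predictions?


Total = TP + TN + FP + FN
= 110 + 117 + 35 + 42
= 304
(Predicted positive: 145, predicted negative: 159)

304


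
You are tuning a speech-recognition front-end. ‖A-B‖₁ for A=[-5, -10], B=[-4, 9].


d = |-5+ 4| + |-10-9|
  = 1 + 19
  = 20

20


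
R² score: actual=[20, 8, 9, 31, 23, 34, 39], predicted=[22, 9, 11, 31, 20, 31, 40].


ȳ = 23.4286
SS_res = Σ(y-ŷ)² = 28
SS_tot = Σ(y-ȳ)² = 869.71
R² = 1 - SS_res/SS_tot = 1 - 0.0322 = 0.9678

0.9678


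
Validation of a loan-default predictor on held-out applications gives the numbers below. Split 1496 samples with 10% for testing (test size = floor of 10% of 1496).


Test = ⌊1496·10/100⌋ = 149
Train = 1496 - 149 = 1347

Train: 1347, Test: 149


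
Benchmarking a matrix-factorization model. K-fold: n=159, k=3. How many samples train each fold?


Fold size = 159/3 = 53
Training per fold = 159 - 53 = 106

106


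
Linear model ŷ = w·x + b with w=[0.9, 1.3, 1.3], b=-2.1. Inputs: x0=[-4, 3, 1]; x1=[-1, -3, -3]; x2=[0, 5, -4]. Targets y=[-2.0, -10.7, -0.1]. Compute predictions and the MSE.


ŷ0 = (0.9)·(-4) + (1.3)·(3) + (1.3)·(1) - 2.1 = -0.5
ŷ1 = (0.9)·(-1) + (1.3)·(-3) + (1.3)·(-3) - 2.1 = -10.8
ŷ2 = (0.9)·(0) + (1.3)·(5) + (1.3)·(-4) - 2.1 = -0.8
errors² = [2.25, 0.01, 0.49]
MSE = 2.7500/3 = 0.9167

0.9167


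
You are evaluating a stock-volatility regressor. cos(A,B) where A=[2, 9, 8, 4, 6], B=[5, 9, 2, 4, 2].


A·B = 2·5 + 9·9 + 8·2 + 4·4 + 6·2 = 135
‖A‖ = √201 = 14.1774, ‖B‖ = √130 = 11.4018
cos = 135/(√201·√130) = 135/√26130 = 0.8351

0.8351


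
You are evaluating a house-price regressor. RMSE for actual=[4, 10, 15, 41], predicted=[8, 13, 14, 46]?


MSE = 51/4 = 12.75
RMSE = √(51/4) = 3.5707

3.5707


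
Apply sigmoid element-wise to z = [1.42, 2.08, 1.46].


σ(1.42) = 1/(1+e^-1.42) = 0.8053
σ(2.08) = 1/(1+e^-2.08) = 0.8889
σ(1.46) = 1/(1+e^-1.46) = 0.8115
result = [0.8053, 0.8889, 0.8115]

[0.8053, 0.8889, 0.8115]


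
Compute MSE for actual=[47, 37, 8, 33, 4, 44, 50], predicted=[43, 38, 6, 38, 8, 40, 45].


Squared errors: (47-43)²=16, (37-38)²=1, (8-6)²=4, (33-38)²=25, (4-8)²=16, (44-40)²=16, (50-45)²=25
Sum = 103
MSE = 103/7 = 103/7

103/7


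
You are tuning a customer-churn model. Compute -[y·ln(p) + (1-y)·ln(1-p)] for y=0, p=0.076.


BCE = -[y·ln(p) + (1-y)·ln(1-p)]
= -0 - 1·ln(1-0.076)
= -ln(0.924) = 0.079

0.079


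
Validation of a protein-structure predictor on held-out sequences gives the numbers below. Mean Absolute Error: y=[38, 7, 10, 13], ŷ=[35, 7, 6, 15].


Absolute errors: |38-35|=3, |7-7|=0, |10-6|=4, |13-15|=2
Sum = 9
MAE = 9/4 = 9/4

9/4


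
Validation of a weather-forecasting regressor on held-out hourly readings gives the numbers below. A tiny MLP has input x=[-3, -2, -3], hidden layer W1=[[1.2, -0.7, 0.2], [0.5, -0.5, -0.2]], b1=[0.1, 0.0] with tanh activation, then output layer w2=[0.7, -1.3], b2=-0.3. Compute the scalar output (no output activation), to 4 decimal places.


z1[0] = (1.2)·(-3) + (-0.7)·(-2) + (0.2)·(-3) + 0.1 = -2.7
z1[1] = (0.5)·(-3) + (-0.5)·(-2) + (-0.2)·(-3) + 0.0 = 0.1
h = tanh(z1) = [-0.991, 0.0997]
output = (0.7)·(-0.991) + (-1.3)·(0.0997) - 0.3 = -1.1233

-1.1233


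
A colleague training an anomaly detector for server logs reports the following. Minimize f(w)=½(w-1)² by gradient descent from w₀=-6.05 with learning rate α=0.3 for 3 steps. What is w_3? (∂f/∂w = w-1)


step 1: grad = -6.05-1 = -7.05; w = -6.05 - 0.3·(-7.05) = -3.935
step 2: grad = -3.935-1 = -4.935; w = -3.935 - 0.3·(-4.935) = -2.4545
step 3: grad = -2.4545-1 = -3.4545; w = -2.4545 - 0.3·(-3.4545) = -1.41815

-1.41815


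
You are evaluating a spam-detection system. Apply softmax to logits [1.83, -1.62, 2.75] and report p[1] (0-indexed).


Exponentials: e^1.83=6.2339, e^-1.62=0.1979, e^2.75=15.6426
Sum = 22.0744
Softmax = [0.2824, 0.009, 0.7086]
p[1] = 0.1979/22.0744 = 0.009

0.009


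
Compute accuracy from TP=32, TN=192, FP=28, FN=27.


Accuracy = (TP+TN)/(TP+TN+FP+FN)
= (32+192)/(279)
= 224/279 = 80.29%

80.29%


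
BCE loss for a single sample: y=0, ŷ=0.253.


BCE = -[y·ln(p) + (1-y)·ln(1-p)]
= -0 - 1·ln(1-0.253)
= -ln(0.747) = 0.2917

0.2917


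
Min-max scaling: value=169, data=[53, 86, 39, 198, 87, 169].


min=39, max=198
(169-39)/(198-39) = 130/159 = 0.8176

0.8176


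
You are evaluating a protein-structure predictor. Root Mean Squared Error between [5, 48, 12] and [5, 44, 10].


MSE = 20/3 = 6.6667
RMSE = √(20/3) = 2.582

2.582


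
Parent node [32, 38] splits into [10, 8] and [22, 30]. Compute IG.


Parent = [32, 38], H_parent = 0.9947
H_left = 0.9911 (n=18), H_right = 0.9829 (n=52)
H_children = (18/70)·0.9911 + (52/70)·0.9829 = 0.985
IG = 0.9947 - 0.985 = 0.0097

0.0097


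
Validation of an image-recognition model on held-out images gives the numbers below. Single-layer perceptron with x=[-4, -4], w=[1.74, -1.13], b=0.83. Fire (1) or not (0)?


z = (-4)·(1.74) + (-4)·(-1.13) + 0.83
  = -1.61
step(z) = 0 (z<0)

0


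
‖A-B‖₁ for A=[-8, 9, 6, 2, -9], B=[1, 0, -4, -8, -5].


d = |-8-1| + |9-0| + |6+ 4| + |2+ 8| + |-9+ 5|
  = 9 + 9 + 10 + 10 + 4
  = 42

42


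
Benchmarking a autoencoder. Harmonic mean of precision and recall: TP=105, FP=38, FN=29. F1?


Precision = 105/143 = 0.7343
Recall = 105/134 = 0.7836
F1 = 2·P·R/(P+R) = 2·TP/(2·TP+FP+FN) = 210/(210+38+29) = 210/277 = 0.7581

0.7581


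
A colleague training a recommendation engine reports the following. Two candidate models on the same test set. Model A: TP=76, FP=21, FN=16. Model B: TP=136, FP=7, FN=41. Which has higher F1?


Model A: P=76/97=0.7835, R=76/92=0.8261, F1=2PR/(P+R)=2TP/(2TP+FP+FN)=152/189=0.8042
Model B: P=136/143=0.951, R=136/177=0.7684, F1=2PR/(P+R)=2TP/(2TP+FP+FN)=272/320=0.85
0.8042 < 0.85 → Model B

Model B


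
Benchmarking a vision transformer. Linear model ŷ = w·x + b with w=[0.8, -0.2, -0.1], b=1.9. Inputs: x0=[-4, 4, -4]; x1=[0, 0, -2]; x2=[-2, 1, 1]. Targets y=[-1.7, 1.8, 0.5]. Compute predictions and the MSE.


ŷ0 = (0.8)·(-4) + (-0.2)·(4) + (-0.1)·(-4) + 1.9 = -1.7
ŷ1 = (0.8)·(0) + (-0.2)·(0) + (-0.1)·(-2) + 1.9 = 2.1
ŷ2 = (0.8)·(-2) + (-0.2)·(1) + (-0.1)·(1) + 1.9 = -0.0
errors² = [0.0, 0.09, 0.25]
MSE = 0.3400/3 = 0.1133

0.1133


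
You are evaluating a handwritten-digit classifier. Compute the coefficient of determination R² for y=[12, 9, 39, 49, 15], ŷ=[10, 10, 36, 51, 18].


ȳ = 24.8
SS_res = Σ(y-ŷ)² = 27
SS_tot = Σ(y-ȳ)² = 1296.8
R² = 1 - SS_res/SS_tot = 1 - 0.0208 = 0.9792

0.9792


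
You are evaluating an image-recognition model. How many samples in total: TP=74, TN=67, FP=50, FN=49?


Total = TP + TN + FP + FN
= 74 + 67 + 50 + 49
= 240
(Predicted positive: 124, predicted negative: 116)

240


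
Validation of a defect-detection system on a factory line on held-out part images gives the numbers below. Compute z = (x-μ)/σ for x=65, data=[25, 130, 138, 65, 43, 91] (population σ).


μ = 82, σ = 41.9921
z = (65 - 82)/41.9921 = -0.4048

-0.4048


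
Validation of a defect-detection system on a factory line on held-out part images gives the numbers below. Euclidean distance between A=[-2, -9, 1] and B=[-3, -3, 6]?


d = √((-2+ 3)² + (-9+ 3)² + (1-6)²)
  = √(1 + 36 + 25)
  = √62 = 7.874

7.874


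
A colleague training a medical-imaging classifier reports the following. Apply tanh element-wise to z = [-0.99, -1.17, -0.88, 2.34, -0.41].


tanh(-0.99) = -0.7574
tanh(-1.17) = -0.8243
tanh(-0.88) = -0.7064
tanh(2.34) = 0.9816
tanh(-0.41) = -0.3885
result = [-0.7574, -0.8243, -0.7064, 0.9816, -0.3885]

[-0.7574, -0.8243, -0.7064, 0.9816, -0.3885]


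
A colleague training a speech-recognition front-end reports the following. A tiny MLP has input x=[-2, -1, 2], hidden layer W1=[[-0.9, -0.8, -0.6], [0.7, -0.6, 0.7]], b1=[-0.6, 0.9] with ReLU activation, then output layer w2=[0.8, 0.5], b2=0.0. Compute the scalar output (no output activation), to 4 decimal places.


z1[0] = (-0.9)·(-2) + (-0.8)·(-1) + (-0.6)·(2) - 0.6 = 0.8
z1[1] = (0.7)·(-2) + (-0.6)·(-1) + (0.7)·(2) + 0.9 = 1.5
h = ReLU(z1) = [0.8, 1.5]
output = (0.8)·(0.8) + (0.5)·(1.5) + 0.0 = 1.39

1.39


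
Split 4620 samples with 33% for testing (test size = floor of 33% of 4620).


Test = ⌊4620·33/100⌋ = 1524
Train = 4620 - 1524 = 3096

Train: 3096, Test: 1524


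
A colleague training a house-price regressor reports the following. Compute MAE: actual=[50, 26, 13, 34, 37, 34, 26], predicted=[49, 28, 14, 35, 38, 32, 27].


Absolute errors: |50-49|=1, |26-28|=2, |13-14|=1, |34-35|=1, |37-38|=1, |34-32|=2, |26-27|=1
Sum = 9
MAE = 9/7 = 9/7

9/7


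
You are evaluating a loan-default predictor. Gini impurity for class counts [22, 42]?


Probabilities: [22/64, 42/64] ≈ [0.3438, 0.6562]
Σpᵢ² = (484 + 1764)/64² = 2248/4096
Gini = 1 - Σpᵢ² = 1 - 2248/4096 = 0.4512

0.4512


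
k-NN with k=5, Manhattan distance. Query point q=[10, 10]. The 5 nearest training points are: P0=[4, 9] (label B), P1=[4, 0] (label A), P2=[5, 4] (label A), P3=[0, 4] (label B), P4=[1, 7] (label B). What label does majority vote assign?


d(q,P0) = 7  (label B)
d(q,P1) = 16  (label A)
d(q,P2) = 11  (label A)
d(q,P3) = 16  (label B)
d(q,P4) = 12  (label B)
Votes: A=2, B=3
Majority → B

B


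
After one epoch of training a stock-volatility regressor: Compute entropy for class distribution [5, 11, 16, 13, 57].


Probabilities: [5/102, 11/102, 16/102, 13/102, 57/102] ≈ [0.049, 0.1078, 0.1569, 0.1275, 0.5588]
H = -((5/102)·log₂(5/102) + (11/102)·log₂(11/102) + (16/102)·log₂(16/102) + (13/102)·log₂(13/102) + (57/102)·log₂(57/102))
  = 1.8269 bits

1.8269 bits


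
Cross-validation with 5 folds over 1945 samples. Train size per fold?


Fold size = 1945/5 = 389
Training per fold = 1945 - 389 = 1556

1556


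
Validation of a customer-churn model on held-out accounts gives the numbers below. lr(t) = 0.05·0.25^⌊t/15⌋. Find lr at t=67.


n_drops = ⌊67/15⌋ = 4
lr = 0.05·0.25^4 = 0.05·0.00390625 = 0.0001953125

0.0001953125


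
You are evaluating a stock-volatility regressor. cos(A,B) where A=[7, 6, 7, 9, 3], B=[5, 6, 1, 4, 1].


A·B = 7·5 + 6·6 + 7·1 + 9·4 + 3·1 = 117
‖A‖ = √224 = 14.9666, ‖B‖ = √79 = 8.8882
cos = 117/(√224·√79) = 117/√17696 = 0.8795

0.8795


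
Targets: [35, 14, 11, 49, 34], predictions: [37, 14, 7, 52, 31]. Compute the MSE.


Squared errors: (35-37)²=4, (14-14)²=0, (11-7)²=16, (49-52)²=9, (34-31)²=9
Sum = 38
MSE = 38/5 = 38/5

38/5


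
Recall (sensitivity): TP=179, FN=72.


Recall = TP/(TP+FN)
= 179/(179+72)
= 179/251 = 71.31%

71.31%


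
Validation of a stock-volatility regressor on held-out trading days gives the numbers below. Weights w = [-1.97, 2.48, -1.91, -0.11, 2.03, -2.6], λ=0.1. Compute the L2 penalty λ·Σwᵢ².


‖w‖₂² = (-1.97)² + (2.48)² + (-1.91)² + (-0.11)² + (2.03)² + (-2.6)²
     = 3.8809 + 6.1504 + 3.6481 + 0.0121 + 4.1209 + 6.76
     = 24.5724
λ·‖w‖₂² = 0.1·24.5724 = 2.45724

2.45724


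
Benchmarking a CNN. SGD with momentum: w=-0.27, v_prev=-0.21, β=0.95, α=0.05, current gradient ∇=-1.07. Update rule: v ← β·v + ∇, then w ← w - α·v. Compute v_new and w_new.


v_new = 0.95·-0.21 - 1.07 = -0.1995 - 1.07 = -1.2695
w_new = -0.27 - 0.05·-1.2695 = -0.27 + 0.063475 = -0.206525

v_new=-1.2695, w_new=-0.206525


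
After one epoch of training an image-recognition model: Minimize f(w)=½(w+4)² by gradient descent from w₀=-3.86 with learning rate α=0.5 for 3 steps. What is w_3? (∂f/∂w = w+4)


step 1: grad = -3.86+4 = 0.14; w = -3.86 - 0.5·(0.14) = -3.93
step 2: grad = -3.93+4 = 0.07; w = -3.93 - 0.5·(0.07) = -3.965
step 3: grad = -3.965+4 = 0.035; w = -3.965 - 0.5·(0.035) = -3.9825

-3.9825


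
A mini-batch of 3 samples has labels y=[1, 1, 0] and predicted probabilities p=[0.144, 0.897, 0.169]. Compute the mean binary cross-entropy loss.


L[0] = -ln(0.144) = 1.9379
L[1] = -ln(0.897) = 0.1087
L[2] = -ln(1-0.169) = -ln(0.831) = 0.1851
mean = (1.9379 + 0.1087 + 0.1851)/3 = 0.7439

0.7439


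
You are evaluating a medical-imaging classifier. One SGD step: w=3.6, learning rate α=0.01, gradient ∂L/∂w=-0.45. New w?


w_new = w - α·∇
= 3.6 - 0.01·-0.45
= 3.6 + 0.0045
= 3.6045

3.6045


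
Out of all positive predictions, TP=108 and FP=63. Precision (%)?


Precision = TP/(TP+FP)
= 108/(108+63)
= 108/171 = 63.16%

63.16%


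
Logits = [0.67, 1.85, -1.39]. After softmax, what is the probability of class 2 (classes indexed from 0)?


Exponentials: e^0.67=1.9542, e^1.85=6.3598, e^-1.39=0.2491
Sum = 8.5631
Softmax = [0.2282, 0.7427, 0.0291]
p[2] = 0.2491/8.5631 = 0.0291

0.0291


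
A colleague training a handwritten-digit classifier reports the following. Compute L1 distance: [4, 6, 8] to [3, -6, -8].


d = |4-3| + |6+ 6| + |8+ 8|
  = 1 + 12 + 16
  = 29

29


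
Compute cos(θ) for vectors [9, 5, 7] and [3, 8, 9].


A·B = 9·3 + 5·8 + 7·9 = 130
‖A‖ = √155 = 12.4499, ‖B‖ = √154 = 12.4097
cos = 130/(√155·√154) = 130/√23870 = 0.8414

0.8414


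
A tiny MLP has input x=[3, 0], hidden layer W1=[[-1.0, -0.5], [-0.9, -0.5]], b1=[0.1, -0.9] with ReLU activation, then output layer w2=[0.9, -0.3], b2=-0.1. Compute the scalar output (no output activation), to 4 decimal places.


z1[0] = (-1.0)·(3) + (-0.5)·(0) + 0.1 = -2.9
z1[1] = (-0.9)·(3) + (-0.5)·(0) - 0.9 = -3.6
h = ReLU(z1) = [0.0, 0.0]
output = (0.9)·(0.0) + (-0.3)·(0.0) - 0.1 = -0.1

-0.1


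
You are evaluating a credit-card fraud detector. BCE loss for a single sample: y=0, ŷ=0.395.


BCE = -[y·ln(p) + (1-y)·ln(1-p)]
= -0 - 1·ln(1-0.395)
= -ln(0.605) = 0.5025

0.5025


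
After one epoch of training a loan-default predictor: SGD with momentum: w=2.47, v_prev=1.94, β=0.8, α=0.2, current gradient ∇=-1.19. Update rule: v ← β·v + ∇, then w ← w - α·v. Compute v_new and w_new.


v_new = 0.8·1.94 - 1.19 = 1.552 - 1.19 = 0.362
w_new = 2.47 - 0.2·0.362 = 2.47 - 0.0724 = 2.3976

v_new=0.362, w_new=2.3976


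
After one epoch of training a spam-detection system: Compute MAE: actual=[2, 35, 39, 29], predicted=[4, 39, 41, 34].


Absolute errors: |2-4|=2, |35-39|=4, |39-41|=2, |29-34|=5
Sum = 13
MAE = 13/4 = 13/4

13/4


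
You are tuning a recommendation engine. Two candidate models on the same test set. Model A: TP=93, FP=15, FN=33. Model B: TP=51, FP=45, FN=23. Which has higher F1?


Model A: P=93/108=0.8611, R=93/126=0.7381, F1=2PR/(P+R)=2TP/(2TP+FP+FN)=186/234=0.7949
Model B: P=51/96=0.5312, R=51/74=0.6892, F1=2PR/(P+R)=2TP/(2TP+FP+FN)=102/170=0.6
0.7949 > 0.6 → Model A

Model A


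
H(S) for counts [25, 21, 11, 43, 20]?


Probabilities: [25/120, 21/120, 11/120, 43/120, 20/120] ≈ [0.2083, 0.175, 0.0917, 0.3583, 0.1667]
H = -((25/120)·log₂(25/120) + (21/120)·log₂(21/120) + (11/120)·log₂(11/120) + (43/120)·log₂(43/120) + (20/120)·log₂(20/120))
  = 2.1889 bits

2.1889 bits


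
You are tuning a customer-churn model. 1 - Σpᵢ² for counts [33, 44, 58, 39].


Probabilities: [33/174, 44/174, 58/174, 39/174] ≈ [0.1897, 0.2529, 0.3333, 0.2241]
Σpᵢ² = (1089 + 1936 + 3364 + 1521)/174² = 7910/30276
Gini = 1 - Σpᵢ² = 1 - 7910/30276 = 0.7387

0.7387


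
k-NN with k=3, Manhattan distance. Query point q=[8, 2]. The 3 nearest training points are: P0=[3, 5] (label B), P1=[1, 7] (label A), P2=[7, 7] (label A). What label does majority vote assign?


d(q,P0) = 8  (label B)
d(q,P1) = 12  (label A)
d(q,P2) = 6  (label A)
Votes: A=2, B=1
Majority → A

A


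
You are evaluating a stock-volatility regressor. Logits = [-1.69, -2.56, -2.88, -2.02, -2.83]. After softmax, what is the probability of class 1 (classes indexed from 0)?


Exponentials: e^-1.69=0.1845, e^-2.56=0.0773, e^-2.88=0.0561, e^-2.02=0.1327, e^-2.83=0.059
Sum = 0.5096
Softmax = [0.3621, 0.1517, 0.1101, 0.2603, 0.1158]
p[1] = 0.0773/0.5096 = 0.1517

0.1517


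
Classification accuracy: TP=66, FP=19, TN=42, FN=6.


Accuracy = (TP+TN)/(TP+TN+FP+FN)
= (66+42)/(133)
= 108/133 = 81.2%

81.2%


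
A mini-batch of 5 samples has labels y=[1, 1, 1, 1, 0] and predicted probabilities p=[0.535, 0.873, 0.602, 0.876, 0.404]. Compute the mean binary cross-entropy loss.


L[0] = -ln(0.535) = 0.6255
L[1] = -ln(0.873) = 0.1358
L[2] = -ln(0.602) = 0.5075
L[3] = -ln(0.876) = 0.1324
L[4] = -ln(1-0.404) = -ln(0.596) = 0.5175
mean = (0.6255 + 0.1358 + 0.5075 + 0.1324 + 0.5175)/5 = 0.3837

0.3837


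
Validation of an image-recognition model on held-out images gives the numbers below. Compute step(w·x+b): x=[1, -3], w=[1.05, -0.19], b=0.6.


z = (1)·(1.05) + (-3)·(-0.19) + 0.6
  = 2.22
step(z) = 1 (z≥0)

1


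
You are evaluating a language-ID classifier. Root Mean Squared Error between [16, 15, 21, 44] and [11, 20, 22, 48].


MSE = 67/4 = 16.75
RMSE = √(67/4) = 4.0927

4.0927


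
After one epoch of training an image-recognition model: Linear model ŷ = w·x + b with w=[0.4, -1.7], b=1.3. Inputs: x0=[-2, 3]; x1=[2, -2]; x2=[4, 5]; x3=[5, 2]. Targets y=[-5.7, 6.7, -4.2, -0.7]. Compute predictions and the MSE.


ŷ0 = (0.4)·(-2) + (-1.7)·(3) + 1.3 = -4.6
ŷ1 = (0.4)·(2) + (-1.7)·(-2) + 1.3 = 5.5
ŷ2 = (0.4)·(4) + (-1.7)·(5) + 1.3 = -5.6
ŷ3 = (0.4)·(5) + (-1.7)·(2) + 1.3 = -0.1
errors² = [1.21, 1.44, 1.96, 0.36]
MSE = 4.9700/4 = 1.2425

1.2425


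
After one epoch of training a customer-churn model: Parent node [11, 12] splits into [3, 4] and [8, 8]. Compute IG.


Parent = [11, 12], H_parent = 0.9986
H_left = 0.9852 (n=7), H_right = 1 (n=16)
H_children = (7/23)·0.9852 + (16/23)·1 = 0.9955
IG = 0.9986 - 0.9955 = 0.0031

0.0031


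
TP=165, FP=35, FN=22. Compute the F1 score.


Precision = 165/200 = 0.825
Recall = 165/187 = 0.8824
F1 = 2·P·R/(P+R) = 2·TP/(2·TP+FP+FN) = 330/(330+35+22) = 330/387 = 0.8527

0.8527


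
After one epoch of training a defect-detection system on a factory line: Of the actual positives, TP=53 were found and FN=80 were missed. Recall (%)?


Recall = TP/(TP+FN)
= 53/(53+80)
= 53/133 = 39.85%

39.85%


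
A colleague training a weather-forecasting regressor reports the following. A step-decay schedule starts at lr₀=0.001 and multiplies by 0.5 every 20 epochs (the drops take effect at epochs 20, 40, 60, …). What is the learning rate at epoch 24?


n_drops = ⌊24/20⌋ = 1
lr = 0.001·0.5^1 = 0.001·0.5 = 0.0005

0.0005


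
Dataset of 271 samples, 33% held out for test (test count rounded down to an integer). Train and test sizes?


Test = ⌊271·33/100⌋ = 89
Train = 271 - 89 = 182

Train: 182, Test: 89


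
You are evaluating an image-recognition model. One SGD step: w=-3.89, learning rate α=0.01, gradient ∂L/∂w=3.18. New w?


w_new = w - α·∇
= -3.89 - 0.01·3.18
= -3.89 - 0.0318
= -3.9218

-3.9218


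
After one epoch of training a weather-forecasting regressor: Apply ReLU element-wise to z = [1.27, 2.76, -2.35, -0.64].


ReLU(1.27) = max(0, 1.27) = 1.27
ReLU(2.76) = max(0, 2.76) = 2.76
ReLU(-2.35) = max(0, -2.35) = 0.0
ReLU(-0.64) = max(0, -0.64) = 0.0
result = [1.27, 2.76, 0.0, 0.0]

[1.27, 2.76, 0.0, 0.0]


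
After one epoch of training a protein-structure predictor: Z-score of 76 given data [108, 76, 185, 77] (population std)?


μ = 111.5, σ = 44.3424
z = (76 - 111.5)/44.3424 = -0.8006

-0.8006


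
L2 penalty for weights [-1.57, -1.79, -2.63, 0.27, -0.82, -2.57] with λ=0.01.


‖w‖₂² = (-1.57)² + (-1.79)² + (-2.63)² + (0.27)² + (-0.82)² + (-2.57)²
     = 2.4649 + 3.2041 + 6.9169 + 0.0729 + 0.6724 + 6.6049
     = 19.9361
λ·‖w‖₂² = 0.01·19.9361 = 0.199361

0.199361


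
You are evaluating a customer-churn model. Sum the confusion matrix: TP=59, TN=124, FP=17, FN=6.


Total = TP + TN + FP + FN
= 59 + 124 + 17 + 6
= 206
(Predicted positive: 76, predicted negative: 130)

206


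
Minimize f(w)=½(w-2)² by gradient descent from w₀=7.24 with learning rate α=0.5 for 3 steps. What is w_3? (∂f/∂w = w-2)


step 1: grad = 7.24-2 = 5.24; w = 7.24 - 0.5·(5.24) = 4.62
step 2: grad = 4.62-2 = 2.62; w = 4.62 - 0.5·(2.62) = 3.31
step 3: grad = 3.31-2 = 1.31; w = 3.31 - 0.5·(1.31) = 2.655

2.655


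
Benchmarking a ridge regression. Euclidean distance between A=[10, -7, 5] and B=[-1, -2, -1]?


d = √((10+ 1)² + (-7+ 2)² + (5+ 1)²)
  = √(121 + 25 + 36)
  = √182 = 13.4907

13.4907


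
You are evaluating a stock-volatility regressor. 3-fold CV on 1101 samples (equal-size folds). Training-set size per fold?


Fold size = 1101/3 = 367
Training per fold = 1101 - 367 = 734

734


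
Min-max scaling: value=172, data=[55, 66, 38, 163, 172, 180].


min=38, max=180
(172-38)/(180-38) = 134/142 = 0.9437

0.9437


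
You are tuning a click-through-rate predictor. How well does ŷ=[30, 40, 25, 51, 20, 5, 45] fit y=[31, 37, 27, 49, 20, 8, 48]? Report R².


ȳ = 31.4286
SS_res = Σ(y-ŷ)² = 36
SS_tot = Σ(y-ȳ)² = 1313.71
R² = 1 - SS_res/SS_tot = 1 - 0.0274 = 0.9726

0.9726


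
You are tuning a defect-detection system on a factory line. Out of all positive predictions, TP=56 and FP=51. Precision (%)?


Precision = TP/(TP+FP)
= 56/(56+51)
= 56/107 = 52.34%

52.34%


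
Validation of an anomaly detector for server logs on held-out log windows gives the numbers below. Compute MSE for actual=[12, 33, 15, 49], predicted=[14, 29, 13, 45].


Squared errors: (12-14)²=4, (33-29)²=16, (15-13)²=4, (49-45)²=16
Sum = 40
MSE = 40/4 = 10

10


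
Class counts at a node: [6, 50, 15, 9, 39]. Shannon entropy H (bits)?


Probabilities: [6/119, 50/119, 15/119, 9/119, 39/119] ≈ [0.0504, 0.4202, 0.1261, 0.0756, 0.3277]
H = -((6/119)·log₂(6/119) + (50/119)·log₂(50/119) + (15/119)·log₂(15/119) + (9/119)·log₂(9/119) + (39/119)·log₂(39/119))
  = 1.9287 bits

1.9287 bits


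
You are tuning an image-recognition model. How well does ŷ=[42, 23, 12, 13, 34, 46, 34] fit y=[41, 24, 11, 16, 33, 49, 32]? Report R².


ȳ = 29.4286
SS_res = Σ(y-ŷ)² = 26
SS_tot = Σ(y-ȳ)² = 1085.71
R² = 1 - SS_res/SS_tot = 1 - 0.0239 = 0.9761

0.9761


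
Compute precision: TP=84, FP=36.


Precision = TP/(TP+FP)
= 84/(84+36)
= 84/120 = 70.0%

70.0%


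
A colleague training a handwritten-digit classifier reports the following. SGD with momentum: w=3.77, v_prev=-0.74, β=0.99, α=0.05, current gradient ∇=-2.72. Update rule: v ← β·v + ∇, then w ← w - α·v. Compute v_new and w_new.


v_new = 0.99·-0.74 - 2.72 = -0.7326 - 2.72 = -3.4526
w_new = 3.77 - 0.05·-3.4526 = 3.77 + 0.17263 = 3.94263

v_new=-3.4526, w_new=3.94263
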